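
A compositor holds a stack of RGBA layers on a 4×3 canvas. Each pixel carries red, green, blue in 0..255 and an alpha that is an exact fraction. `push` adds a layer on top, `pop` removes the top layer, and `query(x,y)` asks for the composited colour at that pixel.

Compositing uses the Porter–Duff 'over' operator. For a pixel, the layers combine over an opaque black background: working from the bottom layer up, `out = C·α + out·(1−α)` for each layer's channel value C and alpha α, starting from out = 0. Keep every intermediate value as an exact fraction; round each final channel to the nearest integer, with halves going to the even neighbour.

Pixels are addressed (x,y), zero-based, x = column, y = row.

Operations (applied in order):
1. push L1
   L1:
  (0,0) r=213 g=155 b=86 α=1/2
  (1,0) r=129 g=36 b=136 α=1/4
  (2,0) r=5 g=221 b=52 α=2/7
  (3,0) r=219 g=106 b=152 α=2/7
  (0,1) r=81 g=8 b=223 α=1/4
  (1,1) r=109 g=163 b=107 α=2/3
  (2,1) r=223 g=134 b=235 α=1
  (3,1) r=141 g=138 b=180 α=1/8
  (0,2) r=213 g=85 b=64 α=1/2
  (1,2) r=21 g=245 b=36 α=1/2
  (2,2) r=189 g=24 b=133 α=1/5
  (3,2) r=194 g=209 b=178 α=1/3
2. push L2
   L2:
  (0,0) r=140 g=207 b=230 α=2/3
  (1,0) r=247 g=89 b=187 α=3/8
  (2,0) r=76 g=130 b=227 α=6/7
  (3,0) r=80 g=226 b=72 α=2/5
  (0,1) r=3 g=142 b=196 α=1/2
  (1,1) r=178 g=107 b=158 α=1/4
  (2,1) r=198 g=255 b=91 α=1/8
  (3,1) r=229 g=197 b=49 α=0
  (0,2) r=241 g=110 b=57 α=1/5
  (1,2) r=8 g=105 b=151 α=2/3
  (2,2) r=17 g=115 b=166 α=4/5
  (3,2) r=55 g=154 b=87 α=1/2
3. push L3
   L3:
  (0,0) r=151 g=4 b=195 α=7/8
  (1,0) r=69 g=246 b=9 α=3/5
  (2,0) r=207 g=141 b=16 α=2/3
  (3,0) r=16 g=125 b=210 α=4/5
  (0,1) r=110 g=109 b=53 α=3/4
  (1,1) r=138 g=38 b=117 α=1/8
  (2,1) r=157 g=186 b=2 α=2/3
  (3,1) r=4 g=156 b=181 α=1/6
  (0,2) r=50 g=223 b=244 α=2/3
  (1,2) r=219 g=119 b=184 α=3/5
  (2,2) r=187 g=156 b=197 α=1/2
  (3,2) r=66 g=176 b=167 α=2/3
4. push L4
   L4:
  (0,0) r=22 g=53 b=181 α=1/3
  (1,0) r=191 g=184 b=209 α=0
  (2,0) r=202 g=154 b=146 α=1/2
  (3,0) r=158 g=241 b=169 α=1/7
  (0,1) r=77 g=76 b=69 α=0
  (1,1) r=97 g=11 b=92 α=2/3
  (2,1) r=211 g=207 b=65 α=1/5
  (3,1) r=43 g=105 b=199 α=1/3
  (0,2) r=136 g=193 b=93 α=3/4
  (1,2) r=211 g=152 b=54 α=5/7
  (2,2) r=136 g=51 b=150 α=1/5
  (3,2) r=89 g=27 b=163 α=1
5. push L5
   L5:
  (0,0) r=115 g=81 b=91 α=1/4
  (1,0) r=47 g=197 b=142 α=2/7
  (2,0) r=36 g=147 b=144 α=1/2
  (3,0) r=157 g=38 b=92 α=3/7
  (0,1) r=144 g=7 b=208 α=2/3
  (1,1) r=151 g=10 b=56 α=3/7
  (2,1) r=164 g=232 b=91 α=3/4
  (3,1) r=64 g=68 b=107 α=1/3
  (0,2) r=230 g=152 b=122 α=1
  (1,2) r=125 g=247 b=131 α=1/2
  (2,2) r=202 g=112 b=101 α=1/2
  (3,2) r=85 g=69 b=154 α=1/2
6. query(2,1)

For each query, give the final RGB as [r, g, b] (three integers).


query (2,1) [L1,L2,L3,L4,L5] — begin 0,0,0
L1 α=1: [223, 134, 235]
L2 α=1/8: [1759/8, 1193/8, 217]
L3 α=2/3: [4271/24, 4169/24, 221/3]
L4 α=1/5: [5537/30, 5411/30, 1079/15]
L5 α=3/4: [20297/120, 26291/120, 2587/30]
rounded: [169, 219, 86]


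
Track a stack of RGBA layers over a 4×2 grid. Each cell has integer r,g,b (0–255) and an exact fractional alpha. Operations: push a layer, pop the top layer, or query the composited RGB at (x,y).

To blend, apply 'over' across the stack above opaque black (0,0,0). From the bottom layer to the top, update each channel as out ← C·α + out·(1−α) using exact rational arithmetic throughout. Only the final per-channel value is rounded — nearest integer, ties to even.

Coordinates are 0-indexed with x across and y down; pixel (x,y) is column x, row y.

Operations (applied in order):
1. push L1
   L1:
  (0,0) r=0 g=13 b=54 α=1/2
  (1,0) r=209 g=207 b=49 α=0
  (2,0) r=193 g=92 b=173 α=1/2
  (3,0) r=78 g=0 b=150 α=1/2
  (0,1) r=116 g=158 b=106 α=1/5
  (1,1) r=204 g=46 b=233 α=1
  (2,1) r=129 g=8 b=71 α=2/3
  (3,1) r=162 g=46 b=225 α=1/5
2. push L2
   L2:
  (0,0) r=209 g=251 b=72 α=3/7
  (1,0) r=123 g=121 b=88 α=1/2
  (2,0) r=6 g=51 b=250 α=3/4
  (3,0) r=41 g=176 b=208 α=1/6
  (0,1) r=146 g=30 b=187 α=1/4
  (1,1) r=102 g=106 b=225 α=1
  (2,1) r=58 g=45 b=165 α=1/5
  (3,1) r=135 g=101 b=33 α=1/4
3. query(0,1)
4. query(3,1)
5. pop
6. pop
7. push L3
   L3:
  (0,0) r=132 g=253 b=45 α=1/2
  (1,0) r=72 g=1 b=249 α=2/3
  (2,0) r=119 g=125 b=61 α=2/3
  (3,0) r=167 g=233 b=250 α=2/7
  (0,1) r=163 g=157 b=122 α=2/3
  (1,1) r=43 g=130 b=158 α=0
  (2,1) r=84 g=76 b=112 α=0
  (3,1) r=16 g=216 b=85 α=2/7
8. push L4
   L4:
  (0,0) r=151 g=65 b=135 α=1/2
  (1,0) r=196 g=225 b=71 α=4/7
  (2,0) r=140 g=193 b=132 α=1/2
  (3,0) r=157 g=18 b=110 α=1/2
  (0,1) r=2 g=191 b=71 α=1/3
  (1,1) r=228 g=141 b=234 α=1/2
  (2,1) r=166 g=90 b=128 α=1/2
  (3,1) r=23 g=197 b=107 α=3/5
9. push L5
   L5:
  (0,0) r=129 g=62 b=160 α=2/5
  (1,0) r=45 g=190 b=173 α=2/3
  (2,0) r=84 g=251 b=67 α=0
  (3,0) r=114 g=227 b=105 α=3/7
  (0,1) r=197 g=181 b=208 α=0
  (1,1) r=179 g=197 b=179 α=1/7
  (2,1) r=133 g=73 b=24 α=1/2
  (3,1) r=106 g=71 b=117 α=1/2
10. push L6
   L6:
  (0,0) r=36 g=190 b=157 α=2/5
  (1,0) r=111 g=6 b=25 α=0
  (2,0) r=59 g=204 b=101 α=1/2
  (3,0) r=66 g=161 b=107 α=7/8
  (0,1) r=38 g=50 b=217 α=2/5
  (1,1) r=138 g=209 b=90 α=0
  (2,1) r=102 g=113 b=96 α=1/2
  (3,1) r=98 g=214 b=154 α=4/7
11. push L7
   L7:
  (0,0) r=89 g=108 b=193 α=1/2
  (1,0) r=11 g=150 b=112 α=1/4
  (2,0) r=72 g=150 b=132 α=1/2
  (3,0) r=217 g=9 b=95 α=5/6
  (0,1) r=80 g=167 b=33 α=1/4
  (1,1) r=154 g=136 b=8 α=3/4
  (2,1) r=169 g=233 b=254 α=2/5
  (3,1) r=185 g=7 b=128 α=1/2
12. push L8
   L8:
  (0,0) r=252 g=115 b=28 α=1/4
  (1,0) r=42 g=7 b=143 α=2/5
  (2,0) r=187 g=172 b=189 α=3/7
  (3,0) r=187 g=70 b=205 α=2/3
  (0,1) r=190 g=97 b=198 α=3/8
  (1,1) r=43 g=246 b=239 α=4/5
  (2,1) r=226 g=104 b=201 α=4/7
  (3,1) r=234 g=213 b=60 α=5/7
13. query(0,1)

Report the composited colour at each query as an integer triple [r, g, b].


query (0,1) [L1,L2] — begin 0,0,0
after L1 α=1/5: [116/5, 158/5, 106/5]
after L2 α=1/4: [539/10, 156/5, 1253/20]
= [54, 31, 63]

at x=3,y=1 over L1,L2:
L1 α=1/5: [162/5, 46/5, 45]
L2 α=1/4: [1161/20, 643/20, 42]
rounded: [58, 32, 42]

query (0,1) [L3,L4,L5,L6,L7,L8] — begin 0,0,0
+L3 (α=2/3) → [326/3, 314/3, 244/3]
+L4 (α=1/3) → [658/9, 1201/9, 701/9]
+L5 (α=0) → [658/9, 1201/9, 701/9]
+L6 (α=2/5) → [886/15, 1501/15, 2003/15]
+L7 (α=1/4) → [643/10, 584/5, 542/5]
+L8 (α=3/8) → [1783/16, 875/8, 142]
= [111, 109, 142]


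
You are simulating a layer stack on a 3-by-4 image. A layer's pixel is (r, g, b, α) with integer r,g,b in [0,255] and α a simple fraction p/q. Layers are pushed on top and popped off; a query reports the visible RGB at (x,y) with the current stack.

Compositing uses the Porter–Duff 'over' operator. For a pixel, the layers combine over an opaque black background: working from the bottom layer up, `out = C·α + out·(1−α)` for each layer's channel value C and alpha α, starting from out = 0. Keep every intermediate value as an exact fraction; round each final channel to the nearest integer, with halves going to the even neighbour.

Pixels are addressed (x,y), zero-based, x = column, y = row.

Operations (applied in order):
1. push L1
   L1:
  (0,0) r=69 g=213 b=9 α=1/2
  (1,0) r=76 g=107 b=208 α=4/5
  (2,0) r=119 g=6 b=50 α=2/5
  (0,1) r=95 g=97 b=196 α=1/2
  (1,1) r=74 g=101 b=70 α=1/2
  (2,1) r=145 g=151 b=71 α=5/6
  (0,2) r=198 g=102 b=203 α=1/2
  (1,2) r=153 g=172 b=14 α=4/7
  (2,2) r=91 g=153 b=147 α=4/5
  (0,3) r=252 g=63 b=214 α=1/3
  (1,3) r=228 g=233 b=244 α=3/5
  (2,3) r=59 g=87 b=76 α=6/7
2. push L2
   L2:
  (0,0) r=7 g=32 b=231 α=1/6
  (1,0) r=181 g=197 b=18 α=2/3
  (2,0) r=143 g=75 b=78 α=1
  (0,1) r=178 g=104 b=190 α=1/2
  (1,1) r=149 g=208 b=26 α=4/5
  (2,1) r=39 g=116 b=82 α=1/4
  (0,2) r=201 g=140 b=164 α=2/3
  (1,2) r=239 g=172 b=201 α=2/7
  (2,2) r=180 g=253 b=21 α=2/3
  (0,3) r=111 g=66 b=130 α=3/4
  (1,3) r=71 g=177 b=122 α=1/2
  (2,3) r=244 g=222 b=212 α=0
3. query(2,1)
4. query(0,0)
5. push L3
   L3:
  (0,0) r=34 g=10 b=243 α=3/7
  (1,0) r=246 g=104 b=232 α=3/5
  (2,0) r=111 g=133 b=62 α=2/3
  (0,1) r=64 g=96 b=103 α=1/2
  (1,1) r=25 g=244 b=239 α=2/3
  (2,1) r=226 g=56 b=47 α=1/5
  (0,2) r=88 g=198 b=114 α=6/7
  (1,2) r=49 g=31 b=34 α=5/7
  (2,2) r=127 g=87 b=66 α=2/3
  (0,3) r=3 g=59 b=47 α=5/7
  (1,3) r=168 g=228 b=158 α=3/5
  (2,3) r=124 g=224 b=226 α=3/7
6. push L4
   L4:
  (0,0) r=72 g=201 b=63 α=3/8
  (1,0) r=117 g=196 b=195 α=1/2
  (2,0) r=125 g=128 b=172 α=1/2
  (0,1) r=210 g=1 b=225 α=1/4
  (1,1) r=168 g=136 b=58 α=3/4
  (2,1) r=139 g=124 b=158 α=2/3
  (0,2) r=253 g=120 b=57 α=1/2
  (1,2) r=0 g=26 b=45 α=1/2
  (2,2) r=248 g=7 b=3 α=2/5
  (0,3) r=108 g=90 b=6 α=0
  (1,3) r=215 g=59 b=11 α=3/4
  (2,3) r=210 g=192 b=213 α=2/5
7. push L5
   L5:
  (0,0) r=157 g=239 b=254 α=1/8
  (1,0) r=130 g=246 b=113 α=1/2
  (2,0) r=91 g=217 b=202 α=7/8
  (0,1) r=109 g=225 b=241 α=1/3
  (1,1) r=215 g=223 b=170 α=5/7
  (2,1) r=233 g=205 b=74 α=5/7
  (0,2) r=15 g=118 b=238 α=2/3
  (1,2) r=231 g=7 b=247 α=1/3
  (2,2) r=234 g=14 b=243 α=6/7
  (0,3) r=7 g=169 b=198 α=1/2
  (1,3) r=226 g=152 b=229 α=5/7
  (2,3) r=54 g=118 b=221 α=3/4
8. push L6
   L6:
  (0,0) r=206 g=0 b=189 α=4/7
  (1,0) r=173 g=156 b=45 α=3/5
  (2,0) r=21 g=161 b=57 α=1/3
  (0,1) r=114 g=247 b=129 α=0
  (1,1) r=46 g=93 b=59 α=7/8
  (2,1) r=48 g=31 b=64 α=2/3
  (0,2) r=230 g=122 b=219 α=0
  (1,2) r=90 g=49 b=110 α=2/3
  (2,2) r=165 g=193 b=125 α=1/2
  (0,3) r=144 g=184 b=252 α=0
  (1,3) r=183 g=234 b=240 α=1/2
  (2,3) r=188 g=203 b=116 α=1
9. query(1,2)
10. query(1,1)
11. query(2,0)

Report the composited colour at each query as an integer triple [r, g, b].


(2,1) stack=L1,L2; from [0,0,0]:
after L1 α=5/6: [725/6, 755/6, 355/6]
after L2 α=1/4: [803/8, 987/8, 519/8]
→ [100, 123, 65]

(0,0) stack=L1,L2; from [0,0,0]:
+L1 (α=1/2) → [69/2, 213/2, 9/2]
+L2 (α=1/6) → [359/12, 1129/12, 169/4]
rounded: [30, 94, 42]

query (1,2) [L1,L2,L3,L4,L5,L6] — begin 0,0,0
after L1 α=4/7: [612/7, 688/7, 8]
after L2 α=2/7: [6406/49, 5848/49, 442/7]
after L3 α=5/7: [24817/343, 19291/343, 2074/49]
after L4 α=1/2: [24817/686, 28209/686, 4279/98]
after L5 α=1/3: [104050/1029, 30610/1029, 16382/147]
after L6 α=2/3: [289270/3087, 131452/3087, 48722/441]
= [94, 43, 110]

at x=1,y=1 over L1,L2,L3,L4,L5,L6:
after L1 α=1/2: [37, 101/2, 35]
after L2 α=4/5: [633/5, 353/2, 139/5]
after L3 α=2/3: [883/15, 443/2, 843/5]
after L4 α=3/4: [8443/60, 1259/8, 1713/20]
after L5 α=5/7: [40693/210, 817/4, 1459/10]
after L6 α=7/8: [108313/1680, 3421/32, 5589/80]
rounded: [64, 107, 70]

at x=2,y=0 over L1,L2,L3,L4,L5,L6:
L1 α=2/5: [238/5, 12/5, 20]
L2 α=1: [143, 75, 78]
L3 α=2/3: [365/3, 341/3, 202/3]
L4 α=1/2: [370/3, 725/6, 359/3]
L5 α=7/8: [2281/24, 9839/48, 4601/24]
L6 α=1/3: [2533/36, 13703/72, 5285/36]
→ [70, 190, 147]


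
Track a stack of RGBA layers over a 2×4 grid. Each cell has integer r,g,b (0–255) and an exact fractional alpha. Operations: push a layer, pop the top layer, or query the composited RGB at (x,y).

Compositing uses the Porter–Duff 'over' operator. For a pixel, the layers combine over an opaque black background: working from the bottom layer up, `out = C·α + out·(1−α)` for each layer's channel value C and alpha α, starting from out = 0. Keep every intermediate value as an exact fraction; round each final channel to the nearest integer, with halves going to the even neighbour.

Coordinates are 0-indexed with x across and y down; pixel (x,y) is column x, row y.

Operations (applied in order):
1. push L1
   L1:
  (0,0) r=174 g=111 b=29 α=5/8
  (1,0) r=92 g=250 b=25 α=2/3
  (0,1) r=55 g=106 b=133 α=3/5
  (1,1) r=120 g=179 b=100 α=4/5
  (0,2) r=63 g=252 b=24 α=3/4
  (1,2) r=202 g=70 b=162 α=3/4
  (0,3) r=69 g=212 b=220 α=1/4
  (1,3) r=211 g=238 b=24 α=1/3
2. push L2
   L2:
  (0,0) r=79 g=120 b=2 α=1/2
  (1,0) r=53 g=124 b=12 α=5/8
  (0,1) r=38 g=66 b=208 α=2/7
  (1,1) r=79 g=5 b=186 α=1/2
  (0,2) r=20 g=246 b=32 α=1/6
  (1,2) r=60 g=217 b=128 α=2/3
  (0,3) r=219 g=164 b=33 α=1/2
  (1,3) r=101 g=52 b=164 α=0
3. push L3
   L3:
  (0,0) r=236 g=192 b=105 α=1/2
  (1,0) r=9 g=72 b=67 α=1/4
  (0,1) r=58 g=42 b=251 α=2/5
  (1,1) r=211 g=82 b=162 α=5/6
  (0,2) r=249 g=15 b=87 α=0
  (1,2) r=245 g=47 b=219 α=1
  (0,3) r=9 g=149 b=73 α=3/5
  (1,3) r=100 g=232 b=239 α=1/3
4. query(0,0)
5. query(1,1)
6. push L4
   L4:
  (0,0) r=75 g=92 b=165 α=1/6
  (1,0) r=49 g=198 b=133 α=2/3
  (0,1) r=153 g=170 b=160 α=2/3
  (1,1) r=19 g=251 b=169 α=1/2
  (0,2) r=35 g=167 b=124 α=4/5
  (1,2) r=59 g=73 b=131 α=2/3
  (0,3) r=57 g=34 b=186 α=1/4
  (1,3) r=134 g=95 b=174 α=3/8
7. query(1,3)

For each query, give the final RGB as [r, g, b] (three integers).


query (0,0) [L1,L2,L3] — begin 0,0,0
L1 α=5/8: [435/4, 555/8, 145/8]
L2 α=1/2: [751/8, 1515/16, 161/16]
L3 α=1/2: [2639/16, 4587/32, 1841/32]
rounded: [165, 143, 58]

query (1,1) [L1,L2,L3] — begin 0,0,0
+L1 (α=4/5) → [96, 716/5, 80]
+L2 (α=1/2) → [175/2, 741/10, 133]
+L3 (α=5/6) → [2285/12, 4841/60, 943/6]
rounded: [190, 81, 157]

at x=1,y=3 over L1,L2,L3,L4:
L1 α=1/3: [211/3, 238/3, 8]
L2 α=0: [211/3, 238/3, 8]
L3 α=1/3: [722/9, 1172/9, 85]
L4 α=3/8: [1807/18, 8425/72, 947/8]
rounded: [100, 117, 118]


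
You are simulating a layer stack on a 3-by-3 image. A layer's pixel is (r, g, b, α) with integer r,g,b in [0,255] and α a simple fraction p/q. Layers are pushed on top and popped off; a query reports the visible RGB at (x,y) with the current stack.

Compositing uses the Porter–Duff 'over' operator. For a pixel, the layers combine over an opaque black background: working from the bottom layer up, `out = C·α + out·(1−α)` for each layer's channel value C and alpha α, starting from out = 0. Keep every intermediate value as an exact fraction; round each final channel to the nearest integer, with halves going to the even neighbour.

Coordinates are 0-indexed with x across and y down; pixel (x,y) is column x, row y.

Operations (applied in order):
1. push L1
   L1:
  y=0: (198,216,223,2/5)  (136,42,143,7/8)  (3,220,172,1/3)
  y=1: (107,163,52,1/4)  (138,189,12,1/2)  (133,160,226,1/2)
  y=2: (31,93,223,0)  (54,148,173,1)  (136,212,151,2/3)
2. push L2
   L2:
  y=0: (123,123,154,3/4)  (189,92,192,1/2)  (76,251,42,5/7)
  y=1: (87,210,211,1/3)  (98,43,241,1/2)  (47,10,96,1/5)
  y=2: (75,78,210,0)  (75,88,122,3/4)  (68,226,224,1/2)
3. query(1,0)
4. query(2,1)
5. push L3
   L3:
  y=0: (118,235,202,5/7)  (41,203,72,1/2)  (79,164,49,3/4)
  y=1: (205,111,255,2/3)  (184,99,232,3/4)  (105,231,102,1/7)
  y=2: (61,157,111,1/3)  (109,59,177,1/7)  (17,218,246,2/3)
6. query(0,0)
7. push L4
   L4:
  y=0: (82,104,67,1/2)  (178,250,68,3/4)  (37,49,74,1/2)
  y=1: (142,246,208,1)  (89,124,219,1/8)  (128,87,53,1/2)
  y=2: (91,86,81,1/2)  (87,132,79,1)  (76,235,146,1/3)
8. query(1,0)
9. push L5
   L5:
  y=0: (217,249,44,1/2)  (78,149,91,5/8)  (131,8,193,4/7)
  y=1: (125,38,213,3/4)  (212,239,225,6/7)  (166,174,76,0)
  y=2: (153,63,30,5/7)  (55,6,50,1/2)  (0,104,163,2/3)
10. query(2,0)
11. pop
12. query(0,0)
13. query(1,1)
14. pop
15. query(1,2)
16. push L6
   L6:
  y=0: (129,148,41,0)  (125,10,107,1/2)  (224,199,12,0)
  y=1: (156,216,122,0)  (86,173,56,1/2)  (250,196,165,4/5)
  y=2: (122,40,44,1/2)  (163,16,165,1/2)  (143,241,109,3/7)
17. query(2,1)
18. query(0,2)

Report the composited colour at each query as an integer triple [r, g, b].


(1,0) stack=L1,L2; from [0,0,0]:
after L1 α=7/8: [119, 147/4, 1001/8]
after L2 α=1/2: [154, 515/8, 2537/16]
= [154, 64, 159]

query (2,1) [L1,L2] — begin 0,0,0
L1 α=1/2: [133/2, 80, 113]
L2 α=1/5: [313/5, 66, 548/5]
= [63, 66, 110]

at x=0,y=0 over L1,L2,L3:
L1 α=2/5: [396/5, 432/5, 446/5]
L2 α=3/4: [2241/20, 2277/20, 689/5]
L3 α=5/7: [1163/10, 14027/70, 6428/35]
rounded: [116, 200, 184]

(1,0) stack=L1,L2,L3,L4; from [0,0,0]:
+L1 (α=7/8) → [119, 147/4, 1001/8]
+L2 (α=1/2) → [154, 515/8, 2537/16]
+L3 (α=1/2) → [195/2, 2139/16, 3689/32]
+L4 (α=3/4) → [1263/8, 14139/64, 10217/128]
→ [158, 221, 80]

query (2,0) [L1,L2,L3,L4,L5] — begin 0,0,0
after L1 α=1/3: [1, 220/3, 172/3]
after L2 α=5/7: [382/7, 4205/21, 974/21]
after L3 α=3/4: [2041/28, 14537/84, 4061/84]
after L4 α=1/2: [3077/56, 18653/168, 10277/168]
after L5 α=4/7: [38575/392, 20445/392, 53509/392]
= [98, 52, 137]

(0,0) stack=L1,L2,L3,L4; from [0,0,0]:
after L1 α=2/5: [396/5, 432/5, 446/5]
after L2 α=3/4: [2241/20, 2277/20, 689/5]
after L3 α=5/7: [1163/10, 14027/70, 6428/35]
after L4 α=1/2: [1983/20, 21307/140, 8773/70]
→ [99, 152, 125]

query (1,1) [L1,L2,L3,L4] — begin 0,0,0
after L1 α=1/2: [69, 189/2, 6]
after L2 α=1/2: [167/2, 275/4, 247/2]
after L3 α=3/4: [1271/8, 1463/16, 1639/8]
after L4 α=1/8: [9609/64, 12225/128, 13225/64]
→ [150, 96, 207]

query (1,2) [L1,L2,L3] — begin 0,0,0
+L1 (α=1) → [54, 148, 173]
+L2 (α=3/4) → [279/4, 103, 539/4]
+L3 (α=1/7) → [1055/14, 677/7, 1971/14]
→ [75, 97, 141]

query (2,1) [L1,L2,L3,L6] — begin 0,0,0
+L1 (α=1/2) → [133/2, 80, 113]
+L2 (α=1/5) → [313/5, 66, 548/5]
+L3 (α=1/7) → [2403/35, 627/7, 3798/35]
+L6 (α=4/5) → [37403/175, 1223/7, 26898/175]
→ [214, 175, 154]

query (0,2) [L1,L2,L3,L6] — begin 0,0,0
L1 α=0: [0, 0, 0]
L2 α=0: [0, 0, 0]
L3 α=1/3: [61/3, 157/3, 37]
L6 α=1/2: [427/6, 277/6, 81/2]
rounded: [71, 46, 40]


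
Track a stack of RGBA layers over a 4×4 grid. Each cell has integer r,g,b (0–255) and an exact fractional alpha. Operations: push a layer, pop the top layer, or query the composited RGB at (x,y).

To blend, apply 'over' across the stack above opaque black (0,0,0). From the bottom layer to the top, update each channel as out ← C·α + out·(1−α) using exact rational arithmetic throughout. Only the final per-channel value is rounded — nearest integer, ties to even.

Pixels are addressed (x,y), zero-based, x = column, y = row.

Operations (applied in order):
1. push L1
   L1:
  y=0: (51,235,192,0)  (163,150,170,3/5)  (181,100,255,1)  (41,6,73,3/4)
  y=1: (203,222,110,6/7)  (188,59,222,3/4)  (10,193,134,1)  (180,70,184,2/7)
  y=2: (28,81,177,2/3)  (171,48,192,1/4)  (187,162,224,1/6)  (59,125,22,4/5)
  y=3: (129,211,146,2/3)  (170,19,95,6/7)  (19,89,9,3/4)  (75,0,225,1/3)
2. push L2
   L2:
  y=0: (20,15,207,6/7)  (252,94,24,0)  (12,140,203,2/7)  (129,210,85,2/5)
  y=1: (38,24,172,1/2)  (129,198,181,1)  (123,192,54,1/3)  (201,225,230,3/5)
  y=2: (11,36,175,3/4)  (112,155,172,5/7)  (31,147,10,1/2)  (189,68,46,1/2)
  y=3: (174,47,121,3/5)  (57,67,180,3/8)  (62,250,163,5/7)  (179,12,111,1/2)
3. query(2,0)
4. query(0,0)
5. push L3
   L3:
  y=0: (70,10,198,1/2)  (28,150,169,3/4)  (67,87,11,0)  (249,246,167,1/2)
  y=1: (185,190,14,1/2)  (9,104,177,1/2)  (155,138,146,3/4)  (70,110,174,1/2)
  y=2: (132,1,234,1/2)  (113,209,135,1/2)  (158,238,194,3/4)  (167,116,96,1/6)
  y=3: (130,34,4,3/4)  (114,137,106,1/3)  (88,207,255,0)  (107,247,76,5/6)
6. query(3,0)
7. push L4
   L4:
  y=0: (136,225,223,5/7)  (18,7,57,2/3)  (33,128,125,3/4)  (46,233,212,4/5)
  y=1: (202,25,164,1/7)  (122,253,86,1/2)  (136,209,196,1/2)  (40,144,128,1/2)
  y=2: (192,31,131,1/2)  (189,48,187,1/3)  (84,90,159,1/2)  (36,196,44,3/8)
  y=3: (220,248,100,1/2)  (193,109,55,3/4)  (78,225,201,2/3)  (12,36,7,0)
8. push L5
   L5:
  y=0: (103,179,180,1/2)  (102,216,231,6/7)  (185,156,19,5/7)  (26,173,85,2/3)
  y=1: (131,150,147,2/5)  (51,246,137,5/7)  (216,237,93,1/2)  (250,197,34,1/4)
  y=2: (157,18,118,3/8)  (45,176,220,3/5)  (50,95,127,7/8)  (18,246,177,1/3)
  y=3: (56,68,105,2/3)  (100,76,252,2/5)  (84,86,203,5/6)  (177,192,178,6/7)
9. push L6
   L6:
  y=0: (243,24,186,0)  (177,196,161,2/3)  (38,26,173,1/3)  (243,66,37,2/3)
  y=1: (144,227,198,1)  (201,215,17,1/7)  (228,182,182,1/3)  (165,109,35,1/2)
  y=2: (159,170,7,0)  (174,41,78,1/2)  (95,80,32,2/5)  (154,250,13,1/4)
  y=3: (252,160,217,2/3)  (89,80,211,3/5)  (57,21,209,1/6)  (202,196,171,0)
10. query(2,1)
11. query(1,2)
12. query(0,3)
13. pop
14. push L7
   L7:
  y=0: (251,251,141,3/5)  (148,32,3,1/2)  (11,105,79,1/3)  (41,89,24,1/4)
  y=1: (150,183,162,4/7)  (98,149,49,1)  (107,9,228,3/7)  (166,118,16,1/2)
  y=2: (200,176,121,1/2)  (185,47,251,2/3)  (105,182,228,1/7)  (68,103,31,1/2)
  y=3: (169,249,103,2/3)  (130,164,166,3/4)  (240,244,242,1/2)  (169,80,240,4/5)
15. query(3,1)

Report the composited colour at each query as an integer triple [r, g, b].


query (2,0) [L1,L2] — begin 0,0,0
after L1 α=1: [181, 100, 255]
after L2 α=2/7: [929/7, 780/7, 1681/7]
rounded: [133, 111, 240]

(0,0) stack=L1,L2; from [0,0,0]:
after L1 α=0: [0, 0, 0]
after L2 α=6/7: [120/7, 90/7, 1242/7]
→ [17, 13, 177]

query (3,0) [L1,L2,L3] — begin 0,0,0
+L1 (α=3/4) → [123/4, 9/2, 219/4]
+L2 (α=2/5) → [1401/20, 867/10, 1337/20]
+L3 (α=1/2) → [6381/40, 3327/20, 4677/40]
= [160, 166, 117]

(2,1) stack=L1,L2,L3,L4,L5,L6; from [0,0,0]:
+L1 (α=1) → [10, 193, 134]
+L2 (α=1/3) → [143/3, 578/3, 322/3]
+L3 (α=3/4) → [769/6, 455/3, 409/3]
+L4 (α=1/2) → [1585/12, 541/3, 997/6]
+L5 (α=1/2) → [4177/24, 626/3, 1555/12]
+L6 (α=1/3) → [6913/36, 1798/9, 2647/18]
rounded: [192, 200, 147]

query (1,2) [L1,L2,L3,L4,L5,L6] — begin 0,0,0
L1 α=1/4: [171/4, 12, 48]
L2 α=5/7: [1291/14, 799/7, 956/7]
L3 α=1/2: [2873/28, 1131/7, 1901/14]
L4 α=1/3: [5519/42, 866/7, 1070/7]
L5 α=3/5: [8354/105, 5428/35, 1352/7]
L6 α=1/2: [13312/105, 6863/70, 949/7]
= [127, 98, 136]

query (0,3) [L1,L2,L3,L4,L5,L6] — begin 0,0,0
+L1 (α=2/3) → [86, 422/3, 292/3]
+L2 (α=3/5) → [694/5, 1267/15, 1673/15]
+L3 (α=3/4) → [661/5, 2797/60, 1853/60]
+L4 (α=1/2) → [1761/10, 17677/120, 7853/120]
+L5 (α=2/3) → [2881/30, 33997/360, 33053/360]
+L6 (α=2/3) → [18001/90, 149197/1080, 189293/1080]
= [200, 138, 175]

(3,1) stack=L1,L2,L3,L4,L5,L7; from [0,0,0]:
+L1 (α=2/7) → [360/7, 20, 368/7]
+L2 (α=3/5) → [4941/35, 143, 5566/35]
+L3 (α=1/2) → [7391/70, 253/2, 5828/35]
+L4 (α=1/2) → [10191/140, 541/4, 5154/35]
+L5 (α=1/4) → [65573/560, 2411/16, 4163/35]
+L7 (α=1/2) → [158533/1120, 4299/32, 4723/70]
rounded: [142, 134, 67]


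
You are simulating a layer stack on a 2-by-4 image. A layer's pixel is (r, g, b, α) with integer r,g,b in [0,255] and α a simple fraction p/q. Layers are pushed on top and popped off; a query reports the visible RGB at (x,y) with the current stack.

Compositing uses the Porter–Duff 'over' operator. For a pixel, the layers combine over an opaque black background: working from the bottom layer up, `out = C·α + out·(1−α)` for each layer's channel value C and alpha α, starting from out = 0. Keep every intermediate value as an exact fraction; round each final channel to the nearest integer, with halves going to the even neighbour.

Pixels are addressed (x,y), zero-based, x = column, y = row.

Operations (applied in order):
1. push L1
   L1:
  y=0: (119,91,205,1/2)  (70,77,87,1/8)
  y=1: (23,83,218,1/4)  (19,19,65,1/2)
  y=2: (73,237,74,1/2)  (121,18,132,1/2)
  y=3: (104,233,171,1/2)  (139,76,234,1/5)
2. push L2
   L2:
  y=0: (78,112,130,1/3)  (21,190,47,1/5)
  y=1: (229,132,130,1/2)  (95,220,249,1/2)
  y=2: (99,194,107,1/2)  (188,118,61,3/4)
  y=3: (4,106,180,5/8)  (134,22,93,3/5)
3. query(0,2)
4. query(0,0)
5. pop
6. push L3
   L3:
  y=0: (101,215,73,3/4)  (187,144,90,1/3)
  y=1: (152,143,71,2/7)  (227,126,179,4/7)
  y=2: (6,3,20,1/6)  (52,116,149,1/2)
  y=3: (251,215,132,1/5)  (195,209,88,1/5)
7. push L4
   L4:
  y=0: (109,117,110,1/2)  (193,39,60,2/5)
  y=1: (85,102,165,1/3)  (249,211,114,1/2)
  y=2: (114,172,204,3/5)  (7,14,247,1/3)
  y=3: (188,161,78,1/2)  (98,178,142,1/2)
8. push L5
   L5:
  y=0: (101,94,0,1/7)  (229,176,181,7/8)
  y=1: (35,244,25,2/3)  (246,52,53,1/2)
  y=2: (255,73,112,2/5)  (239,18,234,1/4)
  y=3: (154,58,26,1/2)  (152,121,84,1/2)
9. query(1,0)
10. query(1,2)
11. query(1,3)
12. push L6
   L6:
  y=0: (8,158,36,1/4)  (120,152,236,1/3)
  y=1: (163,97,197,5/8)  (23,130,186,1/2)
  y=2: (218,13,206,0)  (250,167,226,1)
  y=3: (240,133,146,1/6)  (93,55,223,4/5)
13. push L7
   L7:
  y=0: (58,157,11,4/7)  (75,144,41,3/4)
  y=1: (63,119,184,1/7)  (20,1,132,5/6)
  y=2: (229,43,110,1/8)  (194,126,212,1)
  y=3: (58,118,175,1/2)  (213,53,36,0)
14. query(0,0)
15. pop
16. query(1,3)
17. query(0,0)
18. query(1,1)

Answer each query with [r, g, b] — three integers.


(0,2) stack=L1,L2; from [0,0,0]:
L1 α=1/2: [73/2, 237/2, 37]
L2 α=1/2: [271/4, 625/4, 72]
rounded: [68, 156, 72]

at x=0,y=0 over L1,L2:
after L1 α=1/2: [119/2, 91/2, 205/2]
after L2 α=1/3: [197/3, 203/3, 335/3]
= [66, 68, 112]

(1,0) stack=L1,L3,L4,L5; from [0,0,0]:
L1 α=1/8: [35/4, 77/8, 87/8]
L3 α=1/3: [409/6, 653/12, 149/4]
L4 α=2/5: [1181/10, 193/4, 927/20]
L5 α=7/8: [17211/80, 5121/32, 26267/160]
→ [215, 160, 164]

query (1,2) [L1,L3,L4,L5] — begin 0,0,0
+L1 (α=1/2) → [121/2, 9, 66]
+L3 (α=1/2) → [225/4, 125/2, 215/2]
+L4 (α=1/3) → [239/6, 139/3, 154]
+L5 (α=1/4) → [717/8, 157/4, 174]
rounded: [90, 39, 174]

at x=1,y=3 over L1,L3,L4,L5:
after L1 α=1/5: [139/5, 76/5, 234/5]
after L3 α=1/5: [1531/25, 1349/25, 1376/25]
after L4 α=1/2: [3981/50, 5799/50, 2463/25]
after L5 α=1/2: [11581/100, 11849/100, 4563/50]
= [116, 118, 91]

at x=0,y=0 over L1,L3,L4,L5,L6,L7:
after L1 α=1/2: [119/2, 91/2, 205/2]
after L3 α=3/4: [725/8, 1381/8, 643/8]
after L4 α=1/2: [1597/16, 2317/16, 1523/16]
after L5 α=1/7: [5599/56, 7703/56, 4569/56]
after L6 α=1/4: [17245/224, 31957/224, 15723/224]
after L7 α=4/7: [103703/1568, 236543/1568, 57025/1568]
rounded: [66, 151, 36]

query (1,3) [L1,L3,L4,L5,L6] — begin 0,0,0
L1 α=1/5: [139/5, 76/5, 234/5]
L3 α=1/5: [1531/25, 1349/25, 1376/25]
L4 α=1/2: [3981/50, 5799/50, 2463/25]
L5 α=1/2: [11581/100, 11849/100, 4563/50]
L6 α=4/5: [48781/500, 33849/500, 49163/250]
rounded: [98, 68, 197]

(0,0) stack=L1,L3,L4,L5,L6; from [0,0,0]:
L1 α=1/2: [119/2, 91/2, 205/2]
L3 α=3/4: [725/8, 1381/8, 643/8]
L4 α=1/2: [1597/16, 2317/16, 1523/16]
L5 α=1/7: [5599/56, 7703/56, 4569/56]
L6 α=1/4: [17245/224, 31957/224, 15723/224]
= [77, 143, 70]

(1,1) stack=L1,L3,L4,L5,L6; from [0,0,0]:
after L1 α=1/2: [19/2, 19/2, 65/2]
after L3 α=4/7: [1873/14, 1065/14, 1627/14]
after L4 α=1/2: [5359/28, 4019/28, 3223/28]
after L5 α=1/2: [12247/56, 5475/56, 4707/56]
after L6 α=1/2: [13535/112, 12755/112, 15123/112]
→ [121, 114, 135]


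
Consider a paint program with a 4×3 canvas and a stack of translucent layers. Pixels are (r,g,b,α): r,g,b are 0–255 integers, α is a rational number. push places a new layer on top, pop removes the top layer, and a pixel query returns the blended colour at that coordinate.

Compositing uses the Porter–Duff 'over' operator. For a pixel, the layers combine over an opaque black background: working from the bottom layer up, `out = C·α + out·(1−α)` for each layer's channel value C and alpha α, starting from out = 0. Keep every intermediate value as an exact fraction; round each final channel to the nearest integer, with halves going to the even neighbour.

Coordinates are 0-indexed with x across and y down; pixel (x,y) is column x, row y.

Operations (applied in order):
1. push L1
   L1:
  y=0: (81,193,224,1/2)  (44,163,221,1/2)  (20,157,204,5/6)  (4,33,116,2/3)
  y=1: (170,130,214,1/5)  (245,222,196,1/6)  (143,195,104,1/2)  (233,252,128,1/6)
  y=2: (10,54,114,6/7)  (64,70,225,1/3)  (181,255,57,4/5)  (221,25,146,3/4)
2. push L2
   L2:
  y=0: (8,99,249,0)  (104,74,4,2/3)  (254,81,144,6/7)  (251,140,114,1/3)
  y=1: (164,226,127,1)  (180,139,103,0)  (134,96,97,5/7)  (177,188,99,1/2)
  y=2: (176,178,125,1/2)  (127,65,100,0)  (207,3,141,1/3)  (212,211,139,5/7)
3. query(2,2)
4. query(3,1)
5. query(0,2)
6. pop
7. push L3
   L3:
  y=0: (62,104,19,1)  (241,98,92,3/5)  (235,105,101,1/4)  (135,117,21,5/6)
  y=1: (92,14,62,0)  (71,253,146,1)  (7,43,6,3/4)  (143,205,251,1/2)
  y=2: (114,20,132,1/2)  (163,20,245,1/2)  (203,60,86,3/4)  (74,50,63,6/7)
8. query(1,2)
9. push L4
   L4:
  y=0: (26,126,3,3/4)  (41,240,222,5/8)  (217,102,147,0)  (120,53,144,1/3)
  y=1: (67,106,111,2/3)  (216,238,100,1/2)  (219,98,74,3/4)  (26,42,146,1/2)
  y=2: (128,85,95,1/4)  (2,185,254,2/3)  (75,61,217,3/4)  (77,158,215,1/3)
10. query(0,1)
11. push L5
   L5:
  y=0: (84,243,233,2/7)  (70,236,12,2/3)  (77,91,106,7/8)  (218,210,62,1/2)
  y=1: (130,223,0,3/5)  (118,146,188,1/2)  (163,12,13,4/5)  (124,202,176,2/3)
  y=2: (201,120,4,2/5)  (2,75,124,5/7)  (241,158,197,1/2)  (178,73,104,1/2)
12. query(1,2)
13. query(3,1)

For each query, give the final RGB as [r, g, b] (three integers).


(2,2) stack=L1,L2; from [0,0,0]:
L1 α=4/5: [724/5, 204, 228/5]
L2 α=1/3: [2483/15, 137, 387/5]
→ [166, 137, 77]

at x=3,y=1 over L1,L2:
L1 α=1/6: [233/6, 42, 64/3]
L2 α=1/2: [1295/12, 115, 361/6]
rounded: [108, 115, 60]

at x=0,y=2 over L1,L2:
+L1 (α=6/7) → [60/7, 324/7, 684/7]
+L2 (α=1/2) → [646/7, 785/7, 1559/14]
→ [92, 112, 111]

(1,2) stack=L1,L3; from [0,0,0]:
L1 α=1/3: [64/3, 70/3, 75]
L3 α=1/2: [553/6, 65/3, 160]
= [92, 22, 160]

(0,1) stack=L1,L3,L4; from [0,0,0]:
+L1 (α=1/5) → [34, 26, 214/5]
+L3 (α=0) → [34, 26, 214/5]
+L4 (α=2/3) → [56, 238/3, 1324/15]
→ [56, 79, 88]

query (1,2) [L1,L3,L4,L5] — begin 0,0,0
+L1 (α=1/3) → [64/3, 70/3, 75]
+L3 (α=1/2) → [553/6, 65/3, 160]
+L4 (α=2/3) → [577/18, 1175/9, 668/3]
+L5 (α=5/7) → [667/63, 5725/63, 3196/21]
rounded: [11, 91, 152]

query (3,1) [L1,L3,L4,L5] — begin 0,0,0
+L1 (α=1/6) → [233/6, 42, 64/3]
+L3 (α=1/2) → [1091/12, 247/2, 817/6]
+L4 (α=1/2) → [1403/24, 331/4, 1693/12]
+L5 (α=2/3) → [7355/72, 649/4, 5917/36]
rounded: [102, 162, 164]


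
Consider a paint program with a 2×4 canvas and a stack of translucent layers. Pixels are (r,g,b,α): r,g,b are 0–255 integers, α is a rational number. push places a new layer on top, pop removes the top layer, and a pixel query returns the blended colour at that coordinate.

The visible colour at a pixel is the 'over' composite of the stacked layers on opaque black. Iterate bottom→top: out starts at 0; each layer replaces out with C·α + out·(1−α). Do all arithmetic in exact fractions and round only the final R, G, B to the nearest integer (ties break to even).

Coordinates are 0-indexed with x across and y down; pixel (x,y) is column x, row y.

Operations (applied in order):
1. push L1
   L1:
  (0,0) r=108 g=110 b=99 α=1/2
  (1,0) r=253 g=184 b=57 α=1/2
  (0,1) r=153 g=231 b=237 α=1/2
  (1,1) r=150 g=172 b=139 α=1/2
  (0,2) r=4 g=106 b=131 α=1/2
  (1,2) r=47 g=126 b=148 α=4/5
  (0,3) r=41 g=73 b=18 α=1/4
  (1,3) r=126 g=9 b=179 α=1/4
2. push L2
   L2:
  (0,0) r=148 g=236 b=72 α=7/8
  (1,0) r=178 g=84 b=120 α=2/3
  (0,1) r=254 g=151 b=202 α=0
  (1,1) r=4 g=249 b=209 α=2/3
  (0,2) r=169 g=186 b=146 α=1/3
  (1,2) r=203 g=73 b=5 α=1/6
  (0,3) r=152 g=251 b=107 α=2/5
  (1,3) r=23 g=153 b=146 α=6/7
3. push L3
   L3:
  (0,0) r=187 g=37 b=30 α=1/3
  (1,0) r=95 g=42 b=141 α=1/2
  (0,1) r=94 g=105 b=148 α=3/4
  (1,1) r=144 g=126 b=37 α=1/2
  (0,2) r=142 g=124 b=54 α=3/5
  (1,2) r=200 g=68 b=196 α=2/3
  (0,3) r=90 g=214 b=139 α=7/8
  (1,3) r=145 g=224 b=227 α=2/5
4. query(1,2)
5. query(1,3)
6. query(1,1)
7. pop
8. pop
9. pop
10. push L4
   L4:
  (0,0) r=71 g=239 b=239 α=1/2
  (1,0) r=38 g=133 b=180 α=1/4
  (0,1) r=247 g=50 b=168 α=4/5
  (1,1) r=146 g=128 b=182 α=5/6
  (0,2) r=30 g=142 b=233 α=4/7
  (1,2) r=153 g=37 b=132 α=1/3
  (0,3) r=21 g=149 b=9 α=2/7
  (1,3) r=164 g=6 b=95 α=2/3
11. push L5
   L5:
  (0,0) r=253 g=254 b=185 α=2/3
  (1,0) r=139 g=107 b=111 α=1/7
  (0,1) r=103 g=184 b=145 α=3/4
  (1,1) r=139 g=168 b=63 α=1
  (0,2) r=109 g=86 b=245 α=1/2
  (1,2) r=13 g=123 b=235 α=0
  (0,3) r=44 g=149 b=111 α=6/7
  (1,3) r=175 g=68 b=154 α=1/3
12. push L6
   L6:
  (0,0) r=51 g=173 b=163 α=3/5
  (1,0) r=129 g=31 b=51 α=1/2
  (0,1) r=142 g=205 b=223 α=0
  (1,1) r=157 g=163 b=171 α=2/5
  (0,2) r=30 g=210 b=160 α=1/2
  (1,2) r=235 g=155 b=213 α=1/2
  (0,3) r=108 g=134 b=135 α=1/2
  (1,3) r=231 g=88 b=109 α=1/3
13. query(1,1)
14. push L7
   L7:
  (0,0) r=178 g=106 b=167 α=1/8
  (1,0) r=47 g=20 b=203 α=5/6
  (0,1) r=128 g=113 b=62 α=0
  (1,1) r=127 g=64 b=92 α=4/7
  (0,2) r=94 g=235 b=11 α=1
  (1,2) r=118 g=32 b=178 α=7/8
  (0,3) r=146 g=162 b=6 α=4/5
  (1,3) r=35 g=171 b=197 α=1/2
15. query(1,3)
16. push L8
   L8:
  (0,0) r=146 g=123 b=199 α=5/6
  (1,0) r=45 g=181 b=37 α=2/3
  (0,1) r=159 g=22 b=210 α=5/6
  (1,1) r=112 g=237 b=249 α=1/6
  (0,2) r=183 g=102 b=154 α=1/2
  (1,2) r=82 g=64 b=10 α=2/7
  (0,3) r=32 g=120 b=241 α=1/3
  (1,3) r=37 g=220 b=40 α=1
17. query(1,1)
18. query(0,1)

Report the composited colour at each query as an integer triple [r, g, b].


(1,2) stack=L1,L2,L3; from [0,0,0]:
+L1 (α=4/5) → [188/5, 504/5, 592/5]
+L2 (α=1/6) → [391/6, 577/6, 199/2]
+L3 (α=2/3) → [2791/18, 1393/18, 983/6]
→ [155, 77, 164]

at x=1,y=3 over L1,L2,L3:
after L1 α=1/4: [63/2, 9/4, 179/4]
after L2 α=6/7: [339/14, 3681/28, 3683/28]
after L3 α=2/5: [5077/70, 23587/140, 23761/140]
rounded: [73, 168, 170]

at x=1,y=1 over L1,L2,L3:
after L1 α=1/2: [75, 86, 139/2]
after L2 α=2/3: [83/3, 584/3, 325/2]
after L3 α=1/2: [515/6, 481/3, 399/4]
rounded: [86, 160, 100]

query (1,1) [L4,L5,L6] — begin 0,0,0
L4 α=5/6: [365/3, 320/3, 455/3]
L5 α=1: [139, 168, 63]
L6 α=2/5: [731/5, 166, 531/5]
rounded: [146, 166, 106]

query (1,3) [L4,L5,L6,L7] — begin 0,0,0
L4 α=2/3: [328/3, 4, 190/3]
L5 α=1/3: [1181/9, 76/3, 842/9]
L6 α=1/3: [4441/27, 416/9, 2665/27]
L7 α=1/2: [2693/27, 1955/18, 3992/27]
→ [100, 109, 148]

at x=1,y=1 over L4,L5,L6,L7,L8:
L4 α=5/6: [365/3, 320/3, 455/3]
L5 α=1: [139, 168, 63]
L6 α=2/5: [731/5, 166, 531/5]
L7 α=4/7: [4733/35, 754/7, 3433/35]
L8 α=1/6: [1839/14, 5429/42, 2588/21]
rounded: [131, 129, 123]

query (0,1) [L4,L5,L6,L7,L8] — begin 0,0,0
L4 α=4/5: [988/5, 40, 672/5]
L5 α=3/4: [2533/20, 148, 2847/20]
L6 α=0: [2533/20, 148, 2847/20]
L7 α=0: [2533/20, 148, 2847/20]
L8 α=5/6: [18433/120, 43, 7949/40]
→ [154, 43, 199]


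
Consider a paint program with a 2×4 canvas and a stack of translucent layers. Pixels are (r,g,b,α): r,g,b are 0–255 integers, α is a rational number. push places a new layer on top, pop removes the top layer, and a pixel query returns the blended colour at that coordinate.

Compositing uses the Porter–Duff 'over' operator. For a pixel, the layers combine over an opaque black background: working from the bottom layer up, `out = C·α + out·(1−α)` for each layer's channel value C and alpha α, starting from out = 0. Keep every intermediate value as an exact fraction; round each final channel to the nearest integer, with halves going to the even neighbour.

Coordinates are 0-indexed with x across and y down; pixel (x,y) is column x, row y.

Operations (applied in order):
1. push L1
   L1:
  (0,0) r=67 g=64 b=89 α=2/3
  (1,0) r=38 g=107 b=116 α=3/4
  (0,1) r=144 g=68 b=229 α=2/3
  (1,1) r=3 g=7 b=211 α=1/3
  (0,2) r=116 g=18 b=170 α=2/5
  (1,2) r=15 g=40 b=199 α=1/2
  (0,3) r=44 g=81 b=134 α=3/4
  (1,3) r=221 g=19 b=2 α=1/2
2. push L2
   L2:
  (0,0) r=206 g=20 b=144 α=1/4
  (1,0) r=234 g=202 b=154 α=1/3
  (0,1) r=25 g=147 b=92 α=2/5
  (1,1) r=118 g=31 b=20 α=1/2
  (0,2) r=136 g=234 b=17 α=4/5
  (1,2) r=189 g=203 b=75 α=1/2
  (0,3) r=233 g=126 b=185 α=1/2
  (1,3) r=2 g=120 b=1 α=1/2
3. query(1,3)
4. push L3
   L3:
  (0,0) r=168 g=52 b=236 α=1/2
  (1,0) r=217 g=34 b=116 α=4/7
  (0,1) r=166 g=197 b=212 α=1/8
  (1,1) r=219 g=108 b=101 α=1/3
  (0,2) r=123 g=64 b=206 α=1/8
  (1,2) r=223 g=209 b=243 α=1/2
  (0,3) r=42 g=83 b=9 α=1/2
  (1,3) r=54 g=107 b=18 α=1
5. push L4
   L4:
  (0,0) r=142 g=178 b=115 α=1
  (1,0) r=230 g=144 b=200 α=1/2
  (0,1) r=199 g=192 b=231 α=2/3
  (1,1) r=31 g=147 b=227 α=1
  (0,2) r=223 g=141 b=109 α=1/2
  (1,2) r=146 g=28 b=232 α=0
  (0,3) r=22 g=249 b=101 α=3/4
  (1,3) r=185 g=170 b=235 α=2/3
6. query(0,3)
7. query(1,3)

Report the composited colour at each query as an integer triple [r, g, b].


query (1,3) [L1,L2] — begin 0,0,0
+L1 (α=1/2) → [221/2, 19/2, 1]
+L2 (α=1/2) → [225/4, 259/4, 1]
= [56, 65, 1]

query (0,3) [L1,L2,L3,L4] — begin 0,0,0
after L1 α=3/4: [33, 243/4, 201/2]
after L2 α=1/2: [133, 747/8, 571/4]
after L3 α=1/2: [175/2, 1411/16, 607/8]
after L4 α=3/4: [307/8, 13363/64, 3031/32]
= [38, 209, 95]

(1,3) stack=L1,L2,L3,L4; from [0,0,0]:
L1 α=1/2: [221/2, 19/2, 1]
L2 α=1/2: [225/4, 259/4, 1]
L3 α=1: [54, 107, 18]
L4 α=2/3: [424/3, 149, 488/3]
rounded: [141, 149, 163]


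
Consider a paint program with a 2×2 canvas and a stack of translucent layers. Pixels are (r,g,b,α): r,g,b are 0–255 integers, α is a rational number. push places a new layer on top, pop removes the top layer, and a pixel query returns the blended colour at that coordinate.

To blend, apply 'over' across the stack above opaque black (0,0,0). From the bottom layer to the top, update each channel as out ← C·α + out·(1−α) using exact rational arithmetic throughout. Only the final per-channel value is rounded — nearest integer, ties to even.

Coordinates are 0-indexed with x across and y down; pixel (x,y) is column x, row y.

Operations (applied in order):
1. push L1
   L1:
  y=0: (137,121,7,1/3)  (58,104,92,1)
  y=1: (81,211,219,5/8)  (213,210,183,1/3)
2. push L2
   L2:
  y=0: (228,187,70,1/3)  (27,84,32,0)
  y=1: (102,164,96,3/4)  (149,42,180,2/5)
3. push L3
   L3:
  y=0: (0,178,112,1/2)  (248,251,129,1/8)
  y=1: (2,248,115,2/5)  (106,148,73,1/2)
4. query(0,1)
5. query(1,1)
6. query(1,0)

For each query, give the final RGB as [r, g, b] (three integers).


at x=0,y=1 over L1,L2,L3:
+L1 (α=5/8) → [405/8, 1055/8, 1095/8]
+L2 (α=3/4) → [2853/32, 4991/32, 3399/32]
+L3 (α=2/5) → [8687/160, 6169/32, 17557/160]
= [54, 193, 110]

at x=1,y=1 over L1,L2,L3:
after L1 α=1/3: [71, 70, 61]
after L2 α=2/5: [511/5, 294/5, 543/5]
after L3 α=1/2: [1041/10, 517/5, 454/5]
rounded: [104, 103, 91]

at x=1,y=0 over L1,L2,L3:
L1 α=1: [58, 104, 92]
L2 α=0: [58, 104, 92]
L3 α=1/8: [327/4, 979/8, 773/8]
= [82, 122, 97]


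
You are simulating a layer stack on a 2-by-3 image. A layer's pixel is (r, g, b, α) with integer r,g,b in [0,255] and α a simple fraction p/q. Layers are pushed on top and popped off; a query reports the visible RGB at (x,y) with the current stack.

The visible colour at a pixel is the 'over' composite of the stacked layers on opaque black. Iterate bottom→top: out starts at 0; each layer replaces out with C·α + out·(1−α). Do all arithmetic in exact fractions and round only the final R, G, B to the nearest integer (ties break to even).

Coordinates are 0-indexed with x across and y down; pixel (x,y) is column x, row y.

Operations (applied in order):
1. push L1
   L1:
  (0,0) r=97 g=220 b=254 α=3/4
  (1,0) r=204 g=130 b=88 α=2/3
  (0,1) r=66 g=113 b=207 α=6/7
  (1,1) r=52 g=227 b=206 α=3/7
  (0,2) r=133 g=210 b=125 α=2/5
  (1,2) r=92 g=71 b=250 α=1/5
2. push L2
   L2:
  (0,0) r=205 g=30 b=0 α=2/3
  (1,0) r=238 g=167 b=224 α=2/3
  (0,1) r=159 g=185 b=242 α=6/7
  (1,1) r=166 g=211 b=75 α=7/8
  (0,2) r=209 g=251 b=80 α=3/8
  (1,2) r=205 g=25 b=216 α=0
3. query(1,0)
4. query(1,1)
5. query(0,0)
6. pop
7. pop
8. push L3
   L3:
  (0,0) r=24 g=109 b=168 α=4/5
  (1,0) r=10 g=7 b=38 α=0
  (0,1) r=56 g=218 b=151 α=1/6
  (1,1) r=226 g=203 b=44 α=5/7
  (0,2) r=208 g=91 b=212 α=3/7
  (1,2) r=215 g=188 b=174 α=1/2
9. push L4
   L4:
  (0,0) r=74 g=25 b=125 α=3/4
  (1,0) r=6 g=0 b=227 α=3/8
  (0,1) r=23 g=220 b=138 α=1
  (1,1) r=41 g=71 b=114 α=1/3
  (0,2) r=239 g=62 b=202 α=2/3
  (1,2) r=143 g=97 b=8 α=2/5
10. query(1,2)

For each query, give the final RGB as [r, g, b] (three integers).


query (1,0) [L1,L2] — begin 0,0,0
after L1 α=2/3: [136, 260/3, 176/3]
after L2 α=2/3: [204, 1262/9, 1520/9]
rounded: [204, 140, 169]

(1,1) stack=L1,L2; from [0,0,0]:
L1 α=3/7: [156/7, 681/7, 618/7]
L2 α=7/8: [4145/28, 2755/14, 4293/56]
= [148, 197, 77]

at x=0,y=0 over L1,L2:
L1 α=3/4: [291/4, 165, 381/2]
L2 α=2/3: [1931/12, 75, 127/2]
= [161, 75, 64]

at x=1,y=2 over L3,L4:
+L3 (α=1/2) → [215/2, 94, 87]
+L4 (α=2/5) → [1217/10, 476/5, 277/5]
rounded: [122, 95, 55]


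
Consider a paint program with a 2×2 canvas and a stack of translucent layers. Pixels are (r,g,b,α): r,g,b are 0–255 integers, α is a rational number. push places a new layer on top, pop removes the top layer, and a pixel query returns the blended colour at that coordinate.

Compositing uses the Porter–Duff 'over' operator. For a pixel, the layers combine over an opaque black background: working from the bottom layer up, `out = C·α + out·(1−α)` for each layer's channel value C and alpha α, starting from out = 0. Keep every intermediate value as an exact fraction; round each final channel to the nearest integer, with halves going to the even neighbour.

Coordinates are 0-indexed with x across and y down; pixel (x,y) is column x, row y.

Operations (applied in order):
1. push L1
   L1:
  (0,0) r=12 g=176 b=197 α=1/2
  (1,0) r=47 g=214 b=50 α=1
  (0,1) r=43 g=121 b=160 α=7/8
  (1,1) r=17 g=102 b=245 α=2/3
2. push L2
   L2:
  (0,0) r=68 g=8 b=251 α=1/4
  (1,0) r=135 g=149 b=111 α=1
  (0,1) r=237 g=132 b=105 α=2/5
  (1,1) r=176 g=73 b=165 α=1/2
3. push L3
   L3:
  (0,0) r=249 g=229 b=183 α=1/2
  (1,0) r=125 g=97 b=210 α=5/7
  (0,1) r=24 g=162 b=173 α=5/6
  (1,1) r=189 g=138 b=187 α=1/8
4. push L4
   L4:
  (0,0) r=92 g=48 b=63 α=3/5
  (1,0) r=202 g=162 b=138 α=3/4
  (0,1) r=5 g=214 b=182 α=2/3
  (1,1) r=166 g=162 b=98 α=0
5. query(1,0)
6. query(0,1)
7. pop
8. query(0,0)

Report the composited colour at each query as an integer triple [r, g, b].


at x=1,y=0 over L1,L2,L3,L4:
L1 α=1: [47, 214, 50]
L2 α=1: [135, 149, 111]
L3 α=5/7: [895/7, 783/7, 1272/7]
L4 α=3/4: [5137/28, 4185/28, 2085/14]
= [183, 149, 149]

(0,1) stack=L1,L2,L3,L4; from [0,0,0]:
L1 α=7/8: [301/8, 847/8, 140]
L2 α=2/5: [939/8, 4653/40, 126]
L3 α=5/6: [633/16, 12351/80, 991/6]
L4 α=2/3: [793/48, 46591/240, 3175/18]
= [17, 194, 176]

(0,0) stack=L1,L2,L3; from [0,0,0]:
+L1 (α=1/2) → [6, 88, 197/2]
+L2 (α=1/4) → [43/2, 68, 1093/8]
+L3 (α=1/2) → [541/4, 297/2, 2557/16]
= [135, 148, 160]
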